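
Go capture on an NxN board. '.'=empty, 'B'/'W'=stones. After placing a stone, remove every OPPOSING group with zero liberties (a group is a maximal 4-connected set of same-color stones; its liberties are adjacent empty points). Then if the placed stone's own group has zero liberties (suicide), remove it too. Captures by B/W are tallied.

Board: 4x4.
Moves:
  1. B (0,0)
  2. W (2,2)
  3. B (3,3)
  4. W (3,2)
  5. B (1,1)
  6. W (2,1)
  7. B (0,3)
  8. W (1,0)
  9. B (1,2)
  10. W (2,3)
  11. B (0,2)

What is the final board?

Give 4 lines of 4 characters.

Answer: B.BB
WBB.
.WWW
..W.

Derivation:
Move 1: B@(0,0) -> caps B=0 W=0
Move 2: W@(2,2) -> caps B=0 W=0
Move 3: B@(3,3) -> caps B=0 W=0
Move 4: W@(3,2) -> caps B=0 W=0
Move 5: B@(1,1) -> caps B=0 W=0
Move 6: W@(2,1) -> caps B=0 W=0
Move 7: B@(0,3) -> caps B=0 W=0
Move 8: W@(1,0) -> caps B=0 W=0
Move 9: B@(1,2) -> caps B=0 W=0
Move 10: W@(2,3) -> caps B=0 W=1
Move 11: B@(0,2) -> caps B=0 W=1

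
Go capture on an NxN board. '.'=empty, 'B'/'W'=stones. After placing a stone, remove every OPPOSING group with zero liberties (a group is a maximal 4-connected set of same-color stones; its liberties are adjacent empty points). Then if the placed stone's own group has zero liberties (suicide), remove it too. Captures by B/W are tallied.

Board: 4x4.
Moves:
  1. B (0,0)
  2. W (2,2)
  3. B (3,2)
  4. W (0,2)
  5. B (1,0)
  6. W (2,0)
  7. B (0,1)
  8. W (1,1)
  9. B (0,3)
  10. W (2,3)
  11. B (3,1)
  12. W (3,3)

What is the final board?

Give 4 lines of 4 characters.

Move 1: B@(0,0) -> caps B=0 W=0
Move 2: W@(2,2) -> caps B=0 W=0
Move 3: B@(3,2) -> caps B=0 W=0
Move 4: W@(0,2) -> caps B=0 W=0
Move 5: B@(1,0) -> caps B=0 W=0
Move 6: W@(2,0) -> caps B=0 W=0
Move 7: B@(0,1) -> caps B=0 W=0
Move 8: W@(1,1) -> caps B=0 W=3
Move 9: B@(0,3) -> caps B=0 W=3
Move 10: W@(2,3) -> caps B=0 W=3
Move 11: B@(3,1) -> caps B=0 W=3
Move 12: W@(3,3) -> caps B=0 W=3

Answer: ..WB
.W..
W.WW
.BBW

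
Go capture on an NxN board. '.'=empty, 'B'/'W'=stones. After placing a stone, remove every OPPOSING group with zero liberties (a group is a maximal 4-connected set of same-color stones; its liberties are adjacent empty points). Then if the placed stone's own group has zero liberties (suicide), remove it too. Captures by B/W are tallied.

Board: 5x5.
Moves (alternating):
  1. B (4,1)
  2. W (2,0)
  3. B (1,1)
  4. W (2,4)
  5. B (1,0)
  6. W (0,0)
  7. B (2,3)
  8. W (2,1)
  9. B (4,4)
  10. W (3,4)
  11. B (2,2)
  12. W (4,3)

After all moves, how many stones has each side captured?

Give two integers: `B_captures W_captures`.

Answer: 0 1

Derivation:
Move 1: B@(4,1) -> caps B=0 W=0
Move 2: W@(2,0) -> caps B=0 W=0
Move 3: B@(1,1) -> caps B=0 W=0
Move 4: W@(2,4) -> caps B=0 W=0
Move 5: B@(1,0) -> caps B=0 W=0
Move 6: W@(0,0) -> caps B=0 W=0
Move 7: B@(2,3) -> caps B=0 W=0
Move 8: W@(2,1) -> caps B=0 W=0
Move 9: B@(4,4) -> caps B=0 W=0
Move 10: W@(3,4) -> caps B=0 W=0
Move 11: B@(2,2) -> caps B=0 W=0
Move 12: W@(4,3) -> caps B=0 W=1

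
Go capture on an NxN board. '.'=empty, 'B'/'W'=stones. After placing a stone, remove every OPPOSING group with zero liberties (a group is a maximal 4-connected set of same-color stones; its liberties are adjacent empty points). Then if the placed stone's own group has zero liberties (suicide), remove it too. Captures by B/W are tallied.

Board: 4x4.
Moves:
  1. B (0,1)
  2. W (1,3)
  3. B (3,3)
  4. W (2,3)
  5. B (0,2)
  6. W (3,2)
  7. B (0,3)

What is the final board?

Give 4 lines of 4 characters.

Answer: .BBB
...W
...W
..W.

Derivation:
Move 1: B@(0,1) -> caps B=0 W=0
Move 2: W@(1,3) -> caps B=0 W=0
Move 3: B@(3,3) -> caps B=0 W=0
Move 4: W@(2,3) -> caps B=0 W=0
Move 5: B@(0,2) -> caps B=0 W=0
Move 6: W@(3,2) -> caps B=0 W=1
Move 7: B@(0,3) -> caps B=0 W=1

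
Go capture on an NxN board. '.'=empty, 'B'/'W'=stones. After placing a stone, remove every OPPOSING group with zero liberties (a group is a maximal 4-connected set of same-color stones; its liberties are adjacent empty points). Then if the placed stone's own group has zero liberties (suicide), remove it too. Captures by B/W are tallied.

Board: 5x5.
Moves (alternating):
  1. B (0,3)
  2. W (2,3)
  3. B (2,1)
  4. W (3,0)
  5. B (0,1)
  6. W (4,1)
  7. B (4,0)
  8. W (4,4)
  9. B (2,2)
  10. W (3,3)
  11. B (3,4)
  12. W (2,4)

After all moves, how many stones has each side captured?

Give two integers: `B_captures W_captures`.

Answer: 0 1

Derivation:
Move 1: B@(0,3) -> caps B=0 W=0
Move 2: W@(2,3) -> caps B=0 W=0
Move 3: B@(2,1) -> caps B=0 W=0
Move 4: W@(3,0) -> caps B=0 W=0
Move 5: B@(0,1) -> caps B=0 W=0
Move 6: W@(4,1) -> caps B=0 W=0
Move 7: B@(4,0) -> caps B=0 W=0
Move 8: W@(4,4) -> caps B=0 W=0
Move 9: B@(2,2) -> caps B=0 W=0
Move 10: W@(3,3) -> caps B=0 W=0
Move 11: B@(3,4) -> caps B=0 W=0
Move 12: W@(2,4) -> caps B=0 W=1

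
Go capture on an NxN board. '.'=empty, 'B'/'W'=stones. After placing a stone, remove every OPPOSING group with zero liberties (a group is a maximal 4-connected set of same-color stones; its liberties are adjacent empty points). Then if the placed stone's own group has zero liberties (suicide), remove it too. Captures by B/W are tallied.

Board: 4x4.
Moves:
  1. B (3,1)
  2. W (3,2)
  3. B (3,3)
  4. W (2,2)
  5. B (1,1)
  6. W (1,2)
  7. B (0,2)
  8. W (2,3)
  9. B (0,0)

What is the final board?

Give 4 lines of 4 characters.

Move 1: B@(3,1) -> caps B=0 W=0
Move 2: W@(3,2) -> caps B=0 W=0
Move 3: B@(3,3) -> caps B=0 W=0
Move 4: W@(2,2) -> caps B=0 W=0
Move 5: B@(1,1) -> caps B=0 W=0
Move 6: W@(1,2) -> caps B=0 W=0
Move 7: B@(0,2) -> caps B=0 W=0
Move 8: W@(2,3) -> caps B=0 W=1
Move 9: B@(0,0) -> caps B=0 W=1

Answer: B.B.
.BW.
..WW
.BW.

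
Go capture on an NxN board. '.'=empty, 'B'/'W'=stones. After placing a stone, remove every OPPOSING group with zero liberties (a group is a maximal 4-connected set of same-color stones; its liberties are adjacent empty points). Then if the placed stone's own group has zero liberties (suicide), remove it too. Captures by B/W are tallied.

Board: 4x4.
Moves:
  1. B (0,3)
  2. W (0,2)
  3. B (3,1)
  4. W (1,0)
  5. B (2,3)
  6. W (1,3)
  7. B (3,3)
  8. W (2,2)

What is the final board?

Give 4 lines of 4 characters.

Answer: ..W.
W..W
..WB
.B.B

Derivation:
Move 1: B@(0,3) -> caps B=0 W=0
Move 2: W@(0,2) -> caps B=0 W=0
Move 3: B@(3,1) -> caps B=0 W=0
Move 4: W@(1,0) -> caps B=0 W=0
Move 5: B@(2,3) -> caps B=0 W=0
Move 6: W@(1,3) -> caps B=0 W=1
Move 7: B@(3,3) -> caps B=0 W=1
Move 8: W@(2,2) -> caps B=0 W=1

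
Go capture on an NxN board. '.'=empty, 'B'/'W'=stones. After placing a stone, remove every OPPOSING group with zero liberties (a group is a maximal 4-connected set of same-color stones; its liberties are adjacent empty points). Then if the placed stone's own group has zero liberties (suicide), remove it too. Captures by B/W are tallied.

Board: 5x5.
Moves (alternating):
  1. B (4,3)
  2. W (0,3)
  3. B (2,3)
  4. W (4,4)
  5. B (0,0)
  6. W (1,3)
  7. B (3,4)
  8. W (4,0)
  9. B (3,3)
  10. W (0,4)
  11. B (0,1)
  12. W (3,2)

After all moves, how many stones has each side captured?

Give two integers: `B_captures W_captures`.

Move 1: B@(4,3) -> caps B=0 W=0
Move 2: W@(0,3) -> caps B=0 W=0
Move 3: B@(2,3) -> caps B=0 W=0
Move 4: W@(4,4) -> caps B=0 W=0
Move 5: B@(0,0) -> caps B=0 W=0
Move 6: W@(1,3) -> caps B=0 W=0
Move 7: B@(3,4) -> caps B=1 W=0
Move 8: W@(4,0) -> caps B=1 W=0
Move 9: B@(3,3) -> caps B=1 W=0
Move 10: W@(0,4) -> caps B=1 W=0
Move 11: B@(0,1) -> caps B=1 W=0
Move 12: W@(3,2) -> caps B=1 W=0

Answer: 1 0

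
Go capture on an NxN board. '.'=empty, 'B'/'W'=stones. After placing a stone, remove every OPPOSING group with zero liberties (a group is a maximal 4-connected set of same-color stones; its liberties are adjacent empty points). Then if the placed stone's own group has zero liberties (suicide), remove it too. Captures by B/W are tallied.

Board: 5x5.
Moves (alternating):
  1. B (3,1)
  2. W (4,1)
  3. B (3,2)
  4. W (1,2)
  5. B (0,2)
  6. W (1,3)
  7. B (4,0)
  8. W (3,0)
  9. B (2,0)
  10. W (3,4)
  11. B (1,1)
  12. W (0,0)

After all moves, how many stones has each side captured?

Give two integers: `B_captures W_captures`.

Answer: 0 1

Derivation:
Move 1: B@(3,1) -> caps B=0 W=0
Move 2: W@(4,1) -> caps B=0 W=0
Move 3: B@(3,2) -> caps B=0 W=0
Move 4: W@(1,2) -> caps B=0 W=0
Move 5: B@(0,2) -> caps B=0 W=0
Move 6: W@(1,3) -> caps B=0 W=0
Move 7: B@(4,0) -> caps B=0 W=0
Move 8: W@(3,0) -> caps B=0 W=1
Move 9: B@(2,0) -> caps B=0 W=1
Move 10: W@(3,4) -> caps B=0 W=1
Move 11: B@(1,1) -> caps B=0 W=1
Move 12: W@(0,0) -> caps B=0 W=1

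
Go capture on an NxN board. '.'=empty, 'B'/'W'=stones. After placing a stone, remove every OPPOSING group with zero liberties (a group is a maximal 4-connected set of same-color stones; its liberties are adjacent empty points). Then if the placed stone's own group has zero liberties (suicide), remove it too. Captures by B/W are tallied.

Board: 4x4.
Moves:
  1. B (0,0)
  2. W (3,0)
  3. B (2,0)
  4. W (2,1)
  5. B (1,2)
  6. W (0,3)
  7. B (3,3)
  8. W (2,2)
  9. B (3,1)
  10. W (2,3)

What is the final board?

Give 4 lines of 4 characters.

Move 1: B@(0,0) -> caps B=0 W=0
Move 2: W@(3,0) -> caps B=0 W=0
Move 3: B@(2,0) -> caps B=0 W=0
Move 4: W@(2,1) -> caps B=0 W=0
Move 5: B@(1,2) -> caps B=0 W=0
Move 6: W@(0,3) -> caps B=0 W=0
Move 7: B@(3,3) -> caps B=0 W=0
Move 8: W@(2,2) -> caps B=0 W=0
Move 9: B@(3,1) -> caps B=1 W=0
Move 10: W@(2,3) -> caps B=1 W=0

Answer: B..W
..B.
BWWW
.B.B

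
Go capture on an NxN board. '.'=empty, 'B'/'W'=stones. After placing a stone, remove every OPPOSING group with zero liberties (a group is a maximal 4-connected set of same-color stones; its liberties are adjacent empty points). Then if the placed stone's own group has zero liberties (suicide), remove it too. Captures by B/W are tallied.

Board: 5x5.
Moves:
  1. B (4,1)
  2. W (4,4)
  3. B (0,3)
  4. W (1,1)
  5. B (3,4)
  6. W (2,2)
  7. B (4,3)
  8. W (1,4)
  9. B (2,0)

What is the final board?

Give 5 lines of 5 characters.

Move 1: B@(4,1) -> caps B=0 W=0
Move 2: W@(4,4) -> caps B=0 W=0
Move 3: B@(0,3) -> caps B=0 W=0
Move 4: W@(1,1) -> caps B=0 W=0
Move 5: B@(3,4) -> caps B=0 W=0
Move 6: W@(2,2) -> caps B=0 W=0
Move 7: B@(4,3) -> caps B=1 W=0
Move 8: W@(1,4) -> caps B=1 W=0
Move 9: B@(2,0) -> caps B=1 W=0

Answer: ...B.
.W..W
B.W..
....B
.B.B.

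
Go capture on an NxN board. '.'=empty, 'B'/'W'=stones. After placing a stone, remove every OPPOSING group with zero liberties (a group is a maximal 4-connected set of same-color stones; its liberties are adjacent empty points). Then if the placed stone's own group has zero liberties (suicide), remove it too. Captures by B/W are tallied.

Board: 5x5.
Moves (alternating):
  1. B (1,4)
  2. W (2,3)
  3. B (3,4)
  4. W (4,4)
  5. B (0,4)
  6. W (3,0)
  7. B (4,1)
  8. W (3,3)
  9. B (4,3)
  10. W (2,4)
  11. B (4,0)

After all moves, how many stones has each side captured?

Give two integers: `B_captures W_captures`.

Answer: 1 0

Derivation:
Move 1: B@(1,4) -> caps B=0 W=0
Move 2: W@(2,3) -> caps B=0 W=0
Move 3: B@(3,4) -> caps B=0 W=0
Move 4: W@(4,4) -> caps B=0 W=0
Move 5: B@(0,4) -> caps B=0 W=0
Move 6: W@(3,0) -> caps B=0 W=0
Move 7: B@(4,1) -> caps B=0 W=0
Move 8: W@(3,3) -> caps B=0 W=0
Move 9: B@(4,3) -> caps B=1 W=0
Move 10: W@(2,4) -> caps B=1 W=0
Move 11: B@(4,0) -> caps B=1 W=0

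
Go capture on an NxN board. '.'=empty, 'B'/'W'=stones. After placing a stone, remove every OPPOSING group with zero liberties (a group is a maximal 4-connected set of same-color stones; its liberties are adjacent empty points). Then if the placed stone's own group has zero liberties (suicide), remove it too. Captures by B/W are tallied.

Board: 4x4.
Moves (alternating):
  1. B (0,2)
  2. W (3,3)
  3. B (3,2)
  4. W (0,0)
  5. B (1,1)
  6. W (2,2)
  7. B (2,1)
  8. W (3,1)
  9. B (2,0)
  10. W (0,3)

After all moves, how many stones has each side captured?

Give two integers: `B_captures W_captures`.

Move 1: B@(0,2) -> caps B=0 W=0
Move 2: W@(3,3) -> caps B=0 W=0
Move 3: B@(3,2) -> caps B=0 W=0
Move 4: W@(0,0) -> caps B=0 W=0
Move 5: B@(1,1) -> caps B=0 W=0
Move 6: W@(2,2) -> caps B=0 W=0
Move 7: B@(2,1) -> caps B=0 W=0
Move 8: W@(3,1) -> caps B=0 W=1
Move 9: B@(2,0) -> caps B=0 W=1
Move 10: W@(0,3) -> caps B=0 W=1

Answer: 0 1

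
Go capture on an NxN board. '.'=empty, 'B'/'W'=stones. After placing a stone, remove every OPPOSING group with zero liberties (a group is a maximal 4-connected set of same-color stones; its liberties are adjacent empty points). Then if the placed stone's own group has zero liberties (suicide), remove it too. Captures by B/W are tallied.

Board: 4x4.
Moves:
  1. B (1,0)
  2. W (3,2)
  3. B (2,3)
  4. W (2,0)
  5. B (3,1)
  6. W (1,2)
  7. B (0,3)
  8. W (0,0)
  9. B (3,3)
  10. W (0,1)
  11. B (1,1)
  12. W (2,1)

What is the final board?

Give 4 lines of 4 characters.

Move 1: B@(1,0) -> caps B=0 W=0
Move 2: W@(3,2) -> caps B=0 W=0
Move 3: B@(2,3) -> caps B=0 W=0
Move 4: W@(2,0) -> caps B=0 W=0
Move 5: B@(3,1) -> caps B=0 W=0
Move 6: W@(1,2) -> caps B=0 W=0
Move 7: B@(0,3) -> caps B=0 W=0
Move 8: W@(0,0) -> caps B=0 W=0
Move 9: B@(3,3) -> caps B=0 W=0
Move 10: W@(0,1) -> caps B=0 W=0
Move 11: B@(1,1) -> caps B=0 W=0
Move 12: W@(2,1) -> caps B=0 W=2

Answer: WW.B
..W.
WW.B
.BWB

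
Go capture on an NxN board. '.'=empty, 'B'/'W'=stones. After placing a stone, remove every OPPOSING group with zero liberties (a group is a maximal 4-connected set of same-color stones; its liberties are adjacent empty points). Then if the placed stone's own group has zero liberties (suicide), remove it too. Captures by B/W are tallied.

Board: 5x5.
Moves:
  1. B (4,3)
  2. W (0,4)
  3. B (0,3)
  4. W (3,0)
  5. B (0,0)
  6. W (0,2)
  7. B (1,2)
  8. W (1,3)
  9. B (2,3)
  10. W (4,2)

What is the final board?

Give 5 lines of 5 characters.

Answer: B.W.W
..BW.
...B.
W....
..WB.

Derivation:
Move 1: B@(4,3) -> caps B=0 W=0
Move 2: W@(0,4) -> caps B=0 W=0
Move 3: B@(0,3) -> caps B=0 W=0
Move 4: W@(3,0) -> caps B=0 W=0
Move 5: B@(0,0) -> caps B=0 W=0
Move 6: W@(0,2) -> caps B=0 W=0
Move 7: B@(1,2) -> caps B=0 W=0
Move 8: W@(1,3) -> caps B=0 W=1
Move 9: B@(2,3) -> caps B=0 W=1
Move 10: W@(4,2) -> caps B=0 W=1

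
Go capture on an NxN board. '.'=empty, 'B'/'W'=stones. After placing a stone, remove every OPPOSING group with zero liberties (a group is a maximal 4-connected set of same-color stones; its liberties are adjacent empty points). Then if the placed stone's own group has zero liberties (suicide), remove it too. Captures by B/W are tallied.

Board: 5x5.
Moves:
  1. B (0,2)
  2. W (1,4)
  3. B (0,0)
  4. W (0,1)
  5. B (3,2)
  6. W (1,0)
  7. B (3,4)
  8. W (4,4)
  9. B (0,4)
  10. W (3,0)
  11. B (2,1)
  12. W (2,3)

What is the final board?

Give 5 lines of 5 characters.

Move 1: B@(0,2) -> caps B=0 W=0
Move 2: W@(1,4) -> caps B=0 W=0
Move 3: B@(0,0) -> caps B=0 W=0
Move 4: W@(0,1) -> caps B=0 W=0
Move 5: B@(3,2) -> caps B=0 W=0
Move 6: W@(1,0) -> caps B=0 W=1
Move 7: B@(3,4) -> caps B=0 W=1
Move 8: W@(4,4) -> caps B=0 W=1
Move 9: B@(0,4) -> caps B=0 W=1
Move 10: W@(3,0) -> caps B=0 W=1
Move 11: B@(2,1) -> caps B=0 W=1
Move 12: W@(2,3) -> caps B=0 W=1

Answer: .WB.B
W...W
.B.W.
W.B.B
....W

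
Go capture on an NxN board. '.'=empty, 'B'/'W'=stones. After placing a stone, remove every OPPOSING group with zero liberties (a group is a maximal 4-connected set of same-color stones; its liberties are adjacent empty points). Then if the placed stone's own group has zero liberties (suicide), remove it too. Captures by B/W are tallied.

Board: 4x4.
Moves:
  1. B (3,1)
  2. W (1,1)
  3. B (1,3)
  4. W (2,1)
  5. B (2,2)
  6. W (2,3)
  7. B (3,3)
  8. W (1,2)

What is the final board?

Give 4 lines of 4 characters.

Answer: ....
.WWB
.WB.
.B.B

Derivation:
Move 1: B@(3,1) -> caps B=0 W=0
Move 2: W@(1,1) -> caps B=0 W=0
Move 3: B@(1,3) -> caps B=0 W=0
Move 4: W@(2,1) -> caps B=0 W=0
Move 5: B@(2,2) -> caps B=0 W=0
Move 6: W@(2,3) -> caps B=0 W=0
Move 7: B@(3,3) -> caps B=1 W=0
Move 8: W@(1,2) -> caps B=1 W=0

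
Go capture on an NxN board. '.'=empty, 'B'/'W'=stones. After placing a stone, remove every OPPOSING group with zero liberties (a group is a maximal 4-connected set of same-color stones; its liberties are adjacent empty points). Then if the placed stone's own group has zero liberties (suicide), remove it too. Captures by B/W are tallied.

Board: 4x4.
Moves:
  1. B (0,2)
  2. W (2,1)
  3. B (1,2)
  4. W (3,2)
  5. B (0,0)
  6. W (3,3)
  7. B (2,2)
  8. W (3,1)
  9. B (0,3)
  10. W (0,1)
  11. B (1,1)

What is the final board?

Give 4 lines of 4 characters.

Move 1: B@(0,2) -> caps B=0 W=0
Move 2: W@(2,1) -> caps B=0 W=0
Move 3: B@(1,2) -> caps B=0 W=0
Move 4: W@(3,2) -> caps B=0 W=0
Move 5: B@(0,0) -> caps B=0 W=0
Move 6: W@(3,3) -> caps B=0 W=0
Move 7: B@(2,2) -> caps B=0 W=0
Move 8: W@(3,1) -> caps B=0 W=0
Move 9: B@(0,3) -> caps B=0 W=0
Move 10: W@(0,1) -> caps B=0 W=0
Move 11: B@(1,1) -> caps B=1 W=0

Answer: B.BB
.BB.
.WB.
.WWW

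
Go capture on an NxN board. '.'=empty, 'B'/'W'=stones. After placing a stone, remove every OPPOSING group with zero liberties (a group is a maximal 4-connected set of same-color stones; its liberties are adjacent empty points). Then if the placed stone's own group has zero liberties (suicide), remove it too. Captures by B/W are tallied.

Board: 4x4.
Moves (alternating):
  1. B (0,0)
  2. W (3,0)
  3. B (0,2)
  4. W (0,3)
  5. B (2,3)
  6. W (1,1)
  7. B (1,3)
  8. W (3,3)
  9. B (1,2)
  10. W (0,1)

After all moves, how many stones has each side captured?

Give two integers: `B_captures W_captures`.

Move 1: B@(0,0) -> caps B=0 W=0
Move 2: W@(3,0) -> caps B=0 W=0
Move 3: B@(0,2) -> caps B=0 W=0
Move 4: W@(0,3) -> caps B=0 W=0
Move 5: B@(2,3) -> caps B=0 W=0
Move 6: W@(1,1) -> caps B=0 W=0
Move 7: B@(1,3) -> caps B=1 W=0
Move 8: W@(3,3) -> caps B=1 W=0
Move 9: B@(1,2) -> caps B=1 W=0
Move 10: W@(0,1) -> caps B=1 W=0

Answer: 1 0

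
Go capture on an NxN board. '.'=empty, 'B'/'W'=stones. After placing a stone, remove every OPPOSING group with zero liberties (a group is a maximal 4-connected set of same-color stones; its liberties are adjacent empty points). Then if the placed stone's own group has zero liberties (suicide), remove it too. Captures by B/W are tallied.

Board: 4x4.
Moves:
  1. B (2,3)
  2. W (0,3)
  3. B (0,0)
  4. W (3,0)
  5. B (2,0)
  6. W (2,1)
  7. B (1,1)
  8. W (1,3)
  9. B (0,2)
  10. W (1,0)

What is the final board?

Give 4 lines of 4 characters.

Answer: B.BW
WB.W
.W.B
W...

Derivation:
Move 1: B@(2,3) -> caps B=0 W=0
Move 2: W@(0,3) -> caps B=0 W=0
Move 3: B@(0,0) -> caps B=0 W=0
Move 4: W@(3,0) -> caps B=0 W=0
Move 5: B@(2,0) -> caps B=0 W=0
Move 6: W@(2,1) -> caps B=0 W=0
Move 7: B@(1,1) -> caps B=0 W=0
Move 8: W@(1,3) -> caps B=0 W=0
Move 9: B@(0,2) -> caps B=0 W=0
Move 10: W@(1,0) -> caps B=0 W=1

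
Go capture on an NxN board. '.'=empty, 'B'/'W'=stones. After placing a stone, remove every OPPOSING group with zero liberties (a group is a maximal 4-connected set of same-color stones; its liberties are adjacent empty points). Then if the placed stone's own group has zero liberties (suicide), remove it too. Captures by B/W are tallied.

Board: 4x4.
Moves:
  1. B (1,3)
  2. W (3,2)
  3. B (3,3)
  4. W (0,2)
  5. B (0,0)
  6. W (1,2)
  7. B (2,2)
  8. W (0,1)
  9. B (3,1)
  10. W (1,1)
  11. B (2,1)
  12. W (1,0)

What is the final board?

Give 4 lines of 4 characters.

Answer: .WW.
WWWB
.BB.
.B.B

Derivation:
Move 1: B@(1,3) -> caps B=0 W=0
Move 2: W@(3,2) -> caps B=0 W=0
Move 3: B@(3,3) -> caps B=0 W=0
Move 4: W@(0,2) -> caps B=0 W=0
Move 5: B@(0,0) -> caps B=0 W=0
Move 6: W@(1,2) -> caps B=0 W=0
Move 7: B@(2,2) -> caps B=0 W=0
Move 8: W@(0,1) -> caps B=0 W=0
Move 9: B@(3,1) -> caps B=1 W=0
Move 10: W@(1,1) -> caps B=1 W=0
Move 11: B@(2,1) -> caps B=1 W=0
Move 12: W@(1,0) -> caps B=1 W=1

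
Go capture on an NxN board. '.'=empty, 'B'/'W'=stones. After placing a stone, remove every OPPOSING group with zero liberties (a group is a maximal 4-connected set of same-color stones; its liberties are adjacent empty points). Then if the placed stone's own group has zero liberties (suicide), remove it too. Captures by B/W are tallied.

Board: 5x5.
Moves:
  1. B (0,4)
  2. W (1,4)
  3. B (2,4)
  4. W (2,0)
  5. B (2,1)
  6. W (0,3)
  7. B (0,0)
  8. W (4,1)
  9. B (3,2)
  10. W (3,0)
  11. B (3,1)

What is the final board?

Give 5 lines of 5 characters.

Answer: B..W.
....W
WB..B
WBB..
.W...

Derivation:
Move 1: B@(0,4) -> caps B=0 W=0
Move 2: W@(1,4) -> caps B=0 W=0
Move 3: B@(2,4) -> caps B=0 W=0
Move 4: W@(2,0) -> caps B=0 W=0
Move 5: B@(2,1) -> caps B=0 W=0
Move 6: W@(0,3) -> caps B=0 W=1
Move 7: B@(0,0) -> caps B=0 W=1
Move 8: W@(4,1) -> caps B=0 W=1
Move 9: B@(3,2) -> caps B=0 W=1
Move 10: W@(3,0) -> caps B=0 W=1
Move 11: B@(3,1) -> caps B=0 W=1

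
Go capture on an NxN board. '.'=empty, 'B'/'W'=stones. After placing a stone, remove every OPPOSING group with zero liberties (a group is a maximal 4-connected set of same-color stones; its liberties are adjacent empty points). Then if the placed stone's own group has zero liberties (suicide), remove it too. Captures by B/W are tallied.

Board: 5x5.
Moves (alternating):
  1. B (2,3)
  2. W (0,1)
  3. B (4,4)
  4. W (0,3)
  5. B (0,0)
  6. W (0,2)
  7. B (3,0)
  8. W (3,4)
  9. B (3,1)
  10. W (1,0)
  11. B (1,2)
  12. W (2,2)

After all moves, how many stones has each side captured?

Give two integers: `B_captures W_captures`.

Answer: 0 1

Derivation:
Move 1: B@(2,3) -> caps B=0 W=0
Move 2: W@(0,1) -> caps B=0 W=0
Move 3: B@(4,4) -> caps B=0 W=0
Move 4: W@(0,3) -> caps B=0 W=0
Move 5: B@(0,0) -> caps B=0 W=0
Move 6: W@(0,2) -> caps B=0 W=0
Move 7: B@(3,0) -> caps B=0 W=0
Move 8: W@(3,4) -> caps B=0 W=0
Move 9: B@(3,1) -> caps B=0 W=0
Move 10: W@(1,0) -> caps B=0 W=1
Move 11: B@(1,2) -> caps B=0 W=1
Move 12: W@(2,2) -> caps B=0 W=1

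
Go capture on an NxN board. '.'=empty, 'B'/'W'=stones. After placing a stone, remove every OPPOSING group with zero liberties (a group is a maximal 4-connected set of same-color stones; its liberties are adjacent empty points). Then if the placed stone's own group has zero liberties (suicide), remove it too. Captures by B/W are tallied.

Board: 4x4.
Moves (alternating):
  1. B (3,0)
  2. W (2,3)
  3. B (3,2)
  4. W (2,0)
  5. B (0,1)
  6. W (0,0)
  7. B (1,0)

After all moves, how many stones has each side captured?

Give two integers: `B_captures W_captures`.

Answer: 1 0

Derivation:
Move 1: B@(3,0) -> caps B=0 W=0
Move 2: W@(2,3) -> caps B=0 W=0
Move 3: B@(3,2) -> caps B=0 W=0
Move 4: W@(2,0) -> caps B=0 W=0
Move 5: B@(0,1) -> caps B=0 W=0
Move 6: W@(0,0) -> caps B=0 W=0
Move 7: B@(1,0) -> caps B=1 W=0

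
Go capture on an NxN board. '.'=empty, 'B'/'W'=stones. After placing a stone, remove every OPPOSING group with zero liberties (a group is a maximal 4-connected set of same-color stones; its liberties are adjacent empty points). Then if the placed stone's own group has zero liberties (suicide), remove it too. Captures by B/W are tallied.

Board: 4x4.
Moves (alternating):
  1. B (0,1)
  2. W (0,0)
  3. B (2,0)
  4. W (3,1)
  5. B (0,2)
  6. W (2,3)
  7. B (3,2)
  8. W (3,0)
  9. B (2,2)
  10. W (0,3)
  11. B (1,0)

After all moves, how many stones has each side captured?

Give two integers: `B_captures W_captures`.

Move 1: B@(0,1) -> caps B=0 W=0
Move 2: W@(0,0) -> caps B=0 W=0
Move 3: B@(2,0) -> caps B=0 W=0
Move 4: W@(3,1) -> caps B=0 W=0
Move 5: B@(0,2) -> caps B=0 W=0
Move 6: W@(2,3) -> caps B=0 W=0
Move 7: B@(3,2) -> caps B=0 W=0
Move 8: W@(3,0) -> caps B=0 W=0
Move 9: B@(2,2) -> caps B=0 W=0
Move 10: W@(0,3) -> caps B=0 W=0
Move 11: B@(1,0) -> caps B=1 W=0

Answer: 1 0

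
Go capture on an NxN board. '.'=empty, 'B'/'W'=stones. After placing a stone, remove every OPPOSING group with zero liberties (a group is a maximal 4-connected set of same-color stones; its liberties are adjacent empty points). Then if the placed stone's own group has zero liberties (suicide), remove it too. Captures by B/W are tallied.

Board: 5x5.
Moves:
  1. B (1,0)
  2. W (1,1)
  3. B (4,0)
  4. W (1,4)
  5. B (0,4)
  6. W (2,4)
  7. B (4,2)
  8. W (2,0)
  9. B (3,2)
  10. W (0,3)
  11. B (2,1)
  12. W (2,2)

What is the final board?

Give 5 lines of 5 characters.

Move 1: B@(1,0) -> caps B=0 W=0
Move 2: W@(1,1) -> caps B=0 W=0
Move 3: B@(4,0) -> caps B=0 W=0
Move 4: W@(1,4) -> caps B=0 W=0
Move 5: B@(0,4) -> caps B=0 W=0
Move 6: W@(2,4) -> caps B=0 W=0
Move 7: B@(4,2) -> caps B=0 W=0
Move 8: W@(2,0) -> caps B=0 W=0
Move 9: B@(3,2) -> caps B=0 W=0
Move 10: W@(0,3) -> caps B=0 W=1
Move 11: B@(2,1) -> caps B=0 W=1
Move 12: W@(2,2) -> caps B=0 W=1

Answer: ...W.
BW..W
WBW.W
..B..
B.B..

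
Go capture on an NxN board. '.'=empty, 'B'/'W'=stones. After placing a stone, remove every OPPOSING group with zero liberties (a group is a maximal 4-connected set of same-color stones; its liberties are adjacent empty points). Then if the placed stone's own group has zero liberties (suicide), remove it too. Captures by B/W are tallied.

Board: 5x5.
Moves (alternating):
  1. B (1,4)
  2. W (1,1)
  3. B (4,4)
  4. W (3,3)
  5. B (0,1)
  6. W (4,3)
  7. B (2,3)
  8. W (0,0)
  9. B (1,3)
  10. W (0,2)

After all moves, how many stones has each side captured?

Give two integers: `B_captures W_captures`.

Answer: 0 1

Derivation:
Move 1: B@(1,4) -> caps B=0 W=0
Move 2: W@(1,1) -> caps B=0 W=0
Move 3: B@(4,4) -> caps B=0 W=0
Move 4: W@(3,3) -> caps B=0 W=0
Move 5: B@(0,1) -> caps B=0 W=0
Move 6: W@(4,3) -> caps B=0 W=0
Move 7: B@(2,3) -> caps B=0 W=0
Move 8: W@(0,0) -> caps B=0 W=0
Move 9: B@(1,3) -> caps B=0 W=0
Move 10: W@(0,2) -> caps B=0 W=1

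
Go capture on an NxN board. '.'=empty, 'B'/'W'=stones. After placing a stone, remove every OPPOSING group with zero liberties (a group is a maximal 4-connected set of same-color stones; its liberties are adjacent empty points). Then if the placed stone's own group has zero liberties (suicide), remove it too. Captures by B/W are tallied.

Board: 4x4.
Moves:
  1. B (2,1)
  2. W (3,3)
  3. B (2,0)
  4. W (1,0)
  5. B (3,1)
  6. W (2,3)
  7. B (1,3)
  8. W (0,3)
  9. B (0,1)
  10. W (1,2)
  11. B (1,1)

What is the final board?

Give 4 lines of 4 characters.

Answer: .B.W
WBW.
BB.W
.B.W

Derivation:
Move 1: B@(2,1) -> caps B=0 W=0
Move 2: W@(3,3) -> caps B=0 W=0
Move 3: B@(2,0) -> caps B=0 W=0
Move 4: W@(1,0) -> caps B=0 W=0
Move 5: B@(3,1) -> caps B=0 W=0
Move 6: W@(2,3) -> caps B=0 W=0
Move 7: B@(1,3) -> caps B=0 W=0
Move 8: W@(0,3) -> caps B=0 W=0
Move 9: B@(0,1) -> caps B=0 W=0
Move 10: W@(1,2) -> caps B=0 W=1
Move 11: B@(1,1) -> caps B=0 W=1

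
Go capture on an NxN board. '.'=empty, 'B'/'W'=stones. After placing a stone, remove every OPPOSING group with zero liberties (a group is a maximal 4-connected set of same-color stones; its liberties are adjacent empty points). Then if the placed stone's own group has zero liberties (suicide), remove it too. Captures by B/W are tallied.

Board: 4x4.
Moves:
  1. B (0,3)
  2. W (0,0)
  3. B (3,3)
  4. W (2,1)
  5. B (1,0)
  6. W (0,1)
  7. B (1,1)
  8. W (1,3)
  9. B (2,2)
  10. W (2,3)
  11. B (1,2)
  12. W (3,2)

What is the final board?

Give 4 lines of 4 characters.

Move 1: B@(0,3) -> caps B=0 W=0
Move 2: W@(0,0) -> caps B=0 W=0
Move 3: B@(3,3) -> caps B=0 W=0
Move 4: W@(2,1) -> caps B=0 W=0
Move 5: B@(1,0) -> caps B=0 W=0
Move 6: W@(0,1) -> caps B=0 W=0
Move 7: B@(1,1) -> caps B=0 W=0
Move 8: W@(1,3) -> caps B=0 W=0
Move 9: B@(2,2) -> caps B=0 W=0
Move 10: W@(2,3) -> caps B=0 W=0
Move 11: B@(1,2) -> caps B=2 W=0
Move 12: W@(3,2) -> caps B=2 W=0

Answer: WW.B
BBB.
.WB.
..WB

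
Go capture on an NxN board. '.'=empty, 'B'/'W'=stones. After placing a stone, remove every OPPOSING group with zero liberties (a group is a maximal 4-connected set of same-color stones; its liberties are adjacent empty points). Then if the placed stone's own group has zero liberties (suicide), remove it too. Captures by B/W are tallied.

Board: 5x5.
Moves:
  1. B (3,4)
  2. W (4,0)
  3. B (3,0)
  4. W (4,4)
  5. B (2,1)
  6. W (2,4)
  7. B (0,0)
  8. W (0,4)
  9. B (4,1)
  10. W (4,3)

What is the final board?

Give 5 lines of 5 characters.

Answer: B...W
.....
.B..W
B...B
.B.WW

Derivation:
Move 1: B@(3,4) -> caps B=0 W=0
Move 2: W@(4,0) -> caps B=0 W=0
Move 3: B@(3,0) -> caps B=0 W=0
Move 4: W@(4,4) -> caps B=0 W=0
Move 5: B@(2,1) -> caps B=0 W=0
Move 6: W@(2,4) -> caps B=0 W=0
Move 7: B@(0,0) -> caps B=0 W=0
Move 8: W@(0,4) -> caps B=0 W=0
Move 9: B@(4,1) -> caps B=1 W=0
Move 10: W@(4,3) -> caps B=1 W=0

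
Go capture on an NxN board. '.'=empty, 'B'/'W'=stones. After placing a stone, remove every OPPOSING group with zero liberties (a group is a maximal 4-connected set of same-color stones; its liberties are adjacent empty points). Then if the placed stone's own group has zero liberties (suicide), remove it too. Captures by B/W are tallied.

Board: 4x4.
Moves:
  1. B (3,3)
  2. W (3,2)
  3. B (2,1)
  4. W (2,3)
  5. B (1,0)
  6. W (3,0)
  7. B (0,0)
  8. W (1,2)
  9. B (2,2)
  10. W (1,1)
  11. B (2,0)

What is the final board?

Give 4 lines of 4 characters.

Move 1: B@(3,3) -> caps B=0 W=0
Move 2: W@(3,2) -> caps B=0 W=0
Move 3: B@(2,1) -> caps B=0 W=0
Move 4: W@(2,3) -> caps B=0 W=1
Move 5: B@(1,0) -> caps B=0 W=1
Move 6: W@(3,0) -> caps B=0 W=1
Move 7: B@(0,0) -> caps B=0 W=1
Move 8: W@(1,2) -> caps B=0 W=1
Move 9: B@(2,2) -> caps B=0 W=1
Move 10: W@(1,1) -> caps B=0 W=1
Move 11: B@(2,0) -> caps B=0 W=1

Answer: B...
BWW.
BBBW
W.W.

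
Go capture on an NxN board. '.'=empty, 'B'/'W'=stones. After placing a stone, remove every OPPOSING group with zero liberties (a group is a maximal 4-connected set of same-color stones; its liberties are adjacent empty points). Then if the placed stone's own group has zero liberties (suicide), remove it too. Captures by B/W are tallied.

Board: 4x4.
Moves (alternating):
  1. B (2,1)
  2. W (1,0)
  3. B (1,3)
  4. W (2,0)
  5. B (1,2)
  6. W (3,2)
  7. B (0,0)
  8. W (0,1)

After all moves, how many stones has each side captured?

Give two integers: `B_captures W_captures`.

Move 1: B@(2,1) -> caps B=0 W=0
Move 2: W@(1,0) -> caps B=0 W=0
Move 3: B@(1,3) -> caps B=0 W=0
Move 4: W@(2,0) -> caps B=0 W=0
Move 5: B@(1,2) -> caps B=0 W=0
Move 6: W@(3,2) -> caps B=0 W=0
Move 7: B@(0,0) -> caps B=0 W=0
Move 8: W@(0,1) -> caps B=0 W=1

Answer: 0 1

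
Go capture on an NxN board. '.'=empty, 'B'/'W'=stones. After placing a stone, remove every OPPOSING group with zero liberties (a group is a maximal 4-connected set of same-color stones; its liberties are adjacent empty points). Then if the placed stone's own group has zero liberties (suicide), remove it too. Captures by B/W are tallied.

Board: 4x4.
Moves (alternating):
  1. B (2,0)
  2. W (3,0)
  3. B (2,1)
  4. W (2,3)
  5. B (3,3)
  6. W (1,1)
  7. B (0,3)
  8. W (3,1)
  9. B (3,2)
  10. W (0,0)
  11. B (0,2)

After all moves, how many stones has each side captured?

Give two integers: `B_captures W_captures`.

Move 1: B@(2,0) -> caps B=0 W=0
Move 2: W@(3,0) -> caps B=0 W=0
Move 3: B@(2,1) -> caps B=0 W=0
Move 4: W@(2,3) -> caps B=0 W=0
Move 5: B@(3,3) -> caps B=0 W=0
Move 6: W@(1,1) -> caps B=0 W=0
Move 7: B@(0,3) -> caps B=0 W=0
Move 8: W@(3,1) -> caps B=0 W=0
Move 9: B@(3,2) -> caps B=2 W=0
Move 10: W@(0,0) -> caps B=2 W=0
Move 11: B@(0,2) -> caps B=2 W=0

Answer: 2 0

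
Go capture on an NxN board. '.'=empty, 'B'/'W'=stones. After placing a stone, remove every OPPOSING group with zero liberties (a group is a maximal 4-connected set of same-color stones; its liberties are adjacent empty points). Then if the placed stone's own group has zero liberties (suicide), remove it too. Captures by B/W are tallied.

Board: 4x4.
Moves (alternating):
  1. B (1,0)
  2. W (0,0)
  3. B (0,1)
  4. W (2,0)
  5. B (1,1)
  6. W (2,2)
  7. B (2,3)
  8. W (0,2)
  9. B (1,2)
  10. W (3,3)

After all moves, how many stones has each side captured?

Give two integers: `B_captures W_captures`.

Answer: 1 0

Derivation:
Move 1: B@(1,0) -> caps B=0 W=0
Move 2: W@(0,0) -> caps B=0 W=0
Move 3: B@(0,1) -> caps B=1 W=0
Move 4: W@(2,0) -> caps B=1 W=0
Move 5: B@(1,1) -> caps B=1 W=0
Move 6: W@(2,2) -> caps B=1 W=0
Move 7: B@(2,3) -> caps B=1 W=0
Move 8: W@(0,2) -> caps B=1 W=0
Move 9: B@(1,2) -> caps B=1 W=0
Move 10: W@(3,3) -> caps B=1 W=0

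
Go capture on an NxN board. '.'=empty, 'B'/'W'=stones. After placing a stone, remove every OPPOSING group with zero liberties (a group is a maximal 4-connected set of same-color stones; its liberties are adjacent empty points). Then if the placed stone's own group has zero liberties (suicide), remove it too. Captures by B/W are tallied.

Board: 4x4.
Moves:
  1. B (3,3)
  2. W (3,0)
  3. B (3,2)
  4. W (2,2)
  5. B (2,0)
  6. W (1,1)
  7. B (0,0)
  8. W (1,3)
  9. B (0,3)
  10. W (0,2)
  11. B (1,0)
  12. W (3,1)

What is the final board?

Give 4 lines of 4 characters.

Answer: B.W.
BW.W
B.W.
WWBB

Derivation:
Move 1: B@(3,3) -> caps B=0 W=0
Move 2: W@(3,0) -> caps B=0 W=0
Move 3: B@(3,2) -> caps B=0 W=0
Move 4: W@(2,2) -> caps B=0 W=0
Move 5: B@(2,0) -> caps B=0 W=0
Move 6: W@(1,1) -> caps B=0 W=0
Move 7: B@(0,0) -> caps B=0 W=0
Move 8: W@(1,3) -> caps B=0 W=0
Move 9: B@(0,3) -> caps B=0 W=0
Move 10: W@(0,2) -> caps B=0 W=1
Move 11: B@(1,0) -> caps B=0 W=1
Move 12: W@(3,1) -> caps B=0 W=1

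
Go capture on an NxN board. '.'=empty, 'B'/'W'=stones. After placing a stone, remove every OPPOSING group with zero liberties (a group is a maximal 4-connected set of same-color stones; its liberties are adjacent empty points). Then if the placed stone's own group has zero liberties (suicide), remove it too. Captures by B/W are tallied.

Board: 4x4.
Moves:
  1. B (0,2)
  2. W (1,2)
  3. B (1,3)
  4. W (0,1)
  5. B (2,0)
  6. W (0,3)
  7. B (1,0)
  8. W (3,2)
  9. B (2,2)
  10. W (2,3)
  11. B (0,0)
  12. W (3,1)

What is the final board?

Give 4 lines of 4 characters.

Move 1: B@(0,2) -> caps B=0 W=0
Move 2: W@(1,2) -> caps B=0 W=0
Move 3: B@(1,3) -> caps B=0 W=0
Move 4: W@(0,1) -> caps B=0 W=0
Move 5: B@(2,0) -> caps B=0 W=0
Move 6: W@(0,3) -> caps B=0 W=1
Move 7: B@(1,0) -> caps B=0 W=1
Move 8: W@(3,2) -> caps B=0 W=1
Move 9: B@(2,2) -> caps B=0 W=1
Move 10: W@(2,3) -> caps B=0 W=2
Move 11: B@(0,0) -> caps B=0 W=2
Move 12: W@(3,1) -> caps B=0 W=2

Answer: BW.W
B.W.
B.BW
.WW.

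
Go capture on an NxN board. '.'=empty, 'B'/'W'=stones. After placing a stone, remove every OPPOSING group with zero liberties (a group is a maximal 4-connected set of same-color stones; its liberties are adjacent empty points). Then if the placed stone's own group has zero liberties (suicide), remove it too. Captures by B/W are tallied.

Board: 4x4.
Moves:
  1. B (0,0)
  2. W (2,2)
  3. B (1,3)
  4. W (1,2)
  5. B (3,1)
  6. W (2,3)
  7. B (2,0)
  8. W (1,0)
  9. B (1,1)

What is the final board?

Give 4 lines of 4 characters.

Answer: B...
.BWB
B.WW
.B..

Derivation:
Move 1: B@(0,0) -> caps B=0 W=0
Move 2: W@(2,2) -> caps B=0 W=0
Move 3: B@(1,3) -> caps B=0 W=0
Move 4: W@(1,2) -> caps B=0 W=0
Move 5: B@(3,1) -> caps B=0 W=0
Move 6: W@(2,3) -> caps B=0 W=0
Move 7: B@(2,0) -> caps B=0 W=0
Move 8: W@(1,0) -> caps B=0 W=0
Move 9: B@(1,1) -> caps B=1 W=0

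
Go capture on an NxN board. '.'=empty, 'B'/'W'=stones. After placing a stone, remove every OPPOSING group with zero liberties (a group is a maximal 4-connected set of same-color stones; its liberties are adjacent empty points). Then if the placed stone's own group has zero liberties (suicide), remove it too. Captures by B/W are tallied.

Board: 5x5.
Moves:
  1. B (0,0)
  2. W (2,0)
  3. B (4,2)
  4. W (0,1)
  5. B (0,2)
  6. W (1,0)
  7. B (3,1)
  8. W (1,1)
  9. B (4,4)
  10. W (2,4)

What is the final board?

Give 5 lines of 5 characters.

Move 1: B@(0,0) -> caps B=0 W=0
Move 2: W@(2,0) -> caps B=0 W=0
Move 3: B@(4,2) -> caps B=0 W=0
Move 4: W@(0,1) -> caps B=0 W=0
Move 5: B@(0,2) -> caps B=0 W=0
Move 6: W@(1,0) -> caps B=0 W=1
Move 7: B@(3,1) -> caps B=0 W=1
Move 8: W@(1,1) -> caps B=0 W=1
Move 9: B@(4,4) -> caps B=0 W=1
Move 10: W@(2,4) -> caps B=0 W=1

Answer: .WB..
WW...
W...W
.B...
..B.B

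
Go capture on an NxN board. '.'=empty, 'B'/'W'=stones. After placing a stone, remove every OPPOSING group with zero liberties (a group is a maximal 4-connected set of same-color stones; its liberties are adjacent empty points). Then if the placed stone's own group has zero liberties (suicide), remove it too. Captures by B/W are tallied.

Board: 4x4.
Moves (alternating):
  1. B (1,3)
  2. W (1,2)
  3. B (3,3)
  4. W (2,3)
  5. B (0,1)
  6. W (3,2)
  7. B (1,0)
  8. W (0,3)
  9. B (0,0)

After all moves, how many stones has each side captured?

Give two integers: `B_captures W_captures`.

Move 1: B@(1,3) -> caps B=0 W=0
Move 2: W@(1,2) -> caps B=0 W=0
Move 3: B@(3,3) -> caps B=0 W=0
Move 4: W@(2,3) -> caps B=0 W=0
Move 5: B@(0,1) -> caps B=0 W=0
Move 6: W@(3,2) -> caps B=0 W=1
Move 7: B@(1,0) -> caps B=0 W=1
Move 8: W@(0,3) -> caps B=0 W=2
Move 9: B@(0,0) -> caps B=0 W=2

Answer: 0 2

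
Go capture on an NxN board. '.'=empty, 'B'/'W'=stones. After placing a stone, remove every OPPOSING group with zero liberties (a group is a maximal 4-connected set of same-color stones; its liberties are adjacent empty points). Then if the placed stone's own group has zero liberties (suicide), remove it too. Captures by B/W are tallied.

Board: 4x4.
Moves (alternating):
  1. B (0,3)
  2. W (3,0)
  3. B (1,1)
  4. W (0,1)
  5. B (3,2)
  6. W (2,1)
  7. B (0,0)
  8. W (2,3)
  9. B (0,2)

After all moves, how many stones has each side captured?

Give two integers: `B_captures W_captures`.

Answer: 1 0

Derivation:
Move 1: B@(0,3) -> caps B=0 W=0
Move 2: W@(3,0) -> caps B=0 W=0
Move 3: B@(1,1) -> caps B=0 W=0
Move 4: W@(0,1) -> caps B=0 W=0
Move 5: B@(3,2) -> caps B=0 W=0
Move 6: W@(2,1) -> caps B=0 W=0
Move 7: B@(0,0) -> caps B=0 W=0
Move 8: W@(2,3) -> caps B=0 W=0
Move 9: B@(0,2) -> caps B=1 W=0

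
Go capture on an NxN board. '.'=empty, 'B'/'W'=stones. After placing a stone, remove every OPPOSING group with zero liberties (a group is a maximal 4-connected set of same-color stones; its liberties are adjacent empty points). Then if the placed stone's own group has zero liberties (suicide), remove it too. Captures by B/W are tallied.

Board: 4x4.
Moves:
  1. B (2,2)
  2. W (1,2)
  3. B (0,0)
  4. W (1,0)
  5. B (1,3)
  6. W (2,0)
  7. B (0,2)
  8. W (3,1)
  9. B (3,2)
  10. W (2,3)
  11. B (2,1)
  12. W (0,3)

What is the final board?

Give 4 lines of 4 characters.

Answer: B.BW
W.W.
WBBW
.WB.

Derivation:
Move 1: B@(2,2) -> caps B=0 W=0
Move 2: W@(1,2) -> caps B=0 W=0
Move 3: B@(0,0) -> caps B=0 W=0
Move 4: W@(1,0) -> caps B=0 W=0
Move 5: B@(1,3) -> caps B=0 W=0
Move 6: W@(2,0) -> caps B=0 W=0
Move 7: B@(0,2) -> caps B=0 W=0
Move 8: W@(3,1) -> caps B=0 W=0
Move 9: B@(3,2) -> caps B=0 W=0
Move 10: W@(2,3) -> caps B=0 W=0
Move 11: B@(2,1) -> caps B=0 W=0
Move 12: W@(0,3) -> caps B=0 W=1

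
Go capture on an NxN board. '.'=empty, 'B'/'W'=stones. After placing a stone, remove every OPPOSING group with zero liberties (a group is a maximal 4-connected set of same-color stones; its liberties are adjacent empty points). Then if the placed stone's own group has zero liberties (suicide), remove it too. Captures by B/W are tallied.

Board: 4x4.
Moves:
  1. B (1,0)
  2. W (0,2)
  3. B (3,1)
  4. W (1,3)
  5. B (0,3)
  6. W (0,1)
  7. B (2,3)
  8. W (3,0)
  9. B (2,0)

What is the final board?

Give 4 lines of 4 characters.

Answer: .WW.
B..W
B..B
.B..

Derivation:
Move 1: B@(1,0) -> caps B=0 W=0
Move 2: W@(0,2) -> caps B=0 W=0
Move 3: B@(3,1) -> caps B=0 W=0
Move 4: W@(1,3) -> caps B=0 W=0
Move 5: B@(0,3) -> caps B=0 W=0
Move 6: W@(0,1) -> caps B=0 W=0
Move 7: B@(2,3) -> caps B=0 W=0
Move 8: W@(3,0) -> caps B=0 W=0
Move 9: B@(2,0) -> caps B=1 W=0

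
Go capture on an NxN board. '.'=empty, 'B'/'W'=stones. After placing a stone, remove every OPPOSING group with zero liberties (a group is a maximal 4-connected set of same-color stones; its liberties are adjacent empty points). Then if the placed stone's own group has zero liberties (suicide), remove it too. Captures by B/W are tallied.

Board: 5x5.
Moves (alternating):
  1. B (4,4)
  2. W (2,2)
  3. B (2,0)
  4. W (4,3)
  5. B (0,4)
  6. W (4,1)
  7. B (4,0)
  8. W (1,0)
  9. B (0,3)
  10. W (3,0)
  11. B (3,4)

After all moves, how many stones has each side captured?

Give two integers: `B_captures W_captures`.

Move 1: B@(4,4) -> caps B=0 W=0
Move 2: W@(2,2) -> caps B=0 W=0
Move 3: B@(2,0) -> caps B=0 W=0
Move 4: W@(4,3) -> caps B=0 W=0
Move 5: B@(0,4) -> caps B=0 W=0
Move 6: W@(4,1) -> caps B=0 W=0
Move 7: B@(4,0) -> caps B=0 W=0
Move 8: W@(1,0) -> caps B=0 W=0
Move 9: B@(0,3) -> caps B=0 W=0
Move 10: W@(3,0) -> caps B=0 W=1
Move 11: B@(3,4) -> caps B=0 W=1

Answer: 0 1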